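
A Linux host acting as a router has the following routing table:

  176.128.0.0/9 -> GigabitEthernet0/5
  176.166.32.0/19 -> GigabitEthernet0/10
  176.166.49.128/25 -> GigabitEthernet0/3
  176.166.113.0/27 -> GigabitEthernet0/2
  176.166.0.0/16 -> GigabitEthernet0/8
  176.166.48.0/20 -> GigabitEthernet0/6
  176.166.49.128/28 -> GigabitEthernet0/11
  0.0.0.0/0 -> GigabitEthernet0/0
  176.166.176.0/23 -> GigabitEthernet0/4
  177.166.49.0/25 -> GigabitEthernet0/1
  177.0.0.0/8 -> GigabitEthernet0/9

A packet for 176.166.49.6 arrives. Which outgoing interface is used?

GigabitEthernet0/6

Routes whose prefix contains 176.166.49.6:
  0.0.0.0/0 (default, matches everything) -> GigabitEthernet0/0
  176.128.0.0/9 (176.128.0.0 - 176.255.255.255) -> GigabitEthernet0/5
  176.166.0.0/16 (176.166.0.0 - 176.166.255.255) -> GigabitEthernet0/8
  176.166.32.0/19 (176.166.32.0 - 176.166.63.255) -> GigabitEthernet0/10
  176.166.48.0/20 (176.166.48.0 - 176.166.63.255) -> GigabitEthernet0/6
More-specific entries that do NOT match:
  176.166.49.128/28 (176.166.49.128 - 176.166.49.143) does not contain 176.166.49.6
  176.166.113.0/27 (176.166.113.0 - 176.166.113.31) does not contain 176.166.49.6
  176.166.49.128/25 (176.166.49.128 - 176.166.49.255) does not contain 176.166.49.6
  177.166.49.0/25 (177.166.49.0 - 177.166.49.127) does not contain 176.166.49.6
  176.166.176.0/23 (176.166.176.0 - 176.166.177.255) does not contain 176.166.49.6
Longest matching prefix is /20 -> interface GigabitEthernet0/6.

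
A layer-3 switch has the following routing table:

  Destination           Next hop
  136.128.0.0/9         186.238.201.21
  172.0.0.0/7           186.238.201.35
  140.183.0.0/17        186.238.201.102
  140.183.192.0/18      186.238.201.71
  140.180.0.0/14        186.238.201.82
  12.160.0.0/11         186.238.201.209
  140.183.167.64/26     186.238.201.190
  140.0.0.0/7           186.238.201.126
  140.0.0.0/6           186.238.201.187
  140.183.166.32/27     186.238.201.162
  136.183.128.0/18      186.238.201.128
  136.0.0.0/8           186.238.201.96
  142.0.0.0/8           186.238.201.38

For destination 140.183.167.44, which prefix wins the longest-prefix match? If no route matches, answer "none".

140.180.0.0/14

Entries matching 140.183.167.44:
  140.0.0.0/6 (140.0.0.0 - 143.255.255.255)
  140.0.0.0/7 (140.0.0.0 - 141.255.255.255)
  140.180.0.0/14 (140.180.0.0 - 140.183.255.255)
Most specific is 140.180.0.0/14.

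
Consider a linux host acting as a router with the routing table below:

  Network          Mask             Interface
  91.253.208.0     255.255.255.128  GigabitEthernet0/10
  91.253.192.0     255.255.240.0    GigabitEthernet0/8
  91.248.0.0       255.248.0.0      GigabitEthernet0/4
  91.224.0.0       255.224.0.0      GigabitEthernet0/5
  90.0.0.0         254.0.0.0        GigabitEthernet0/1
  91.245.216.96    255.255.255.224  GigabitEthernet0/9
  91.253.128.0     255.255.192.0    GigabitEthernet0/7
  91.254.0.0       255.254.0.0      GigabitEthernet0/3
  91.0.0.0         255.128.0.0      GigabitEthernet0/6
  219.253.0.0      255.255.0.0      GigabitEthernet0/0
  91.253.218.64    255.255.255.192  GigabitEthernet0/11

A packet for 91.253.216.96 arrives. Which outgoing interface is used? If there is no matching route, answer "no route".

Routes whose prefix contains 91.253.216.96:
  90.0.0.0/7 (90.0.0.0 - 91.255.255.255) -> GigabitEthernet0/1
  91.224.0.0/11 (91.224.0.0 - 91.255.255.255) -> GigabitEthernet0/5
  91.248.0.0/13 (91.248.0.0 - 91.255.255.255) -> GigabitEthernet0/4
More-specific entries that do NOT match:
  91.245.216.96/27 (91.245.216.96 - 91.245.216.127) does not contain 91.253.216.96
  91.253.218.64/26 (91.253.218.64 - 91.253.218.127) does not contain 91.253.216.96
  91.253.208.0/25 (91.253.208.0 - 91.253.208.127) does not contain 91.253.216.96
  91.253.192.0/20 (91.253.192.0 - 91.253.207.255) does not contain 91.253.216.96
  91.253.128.0/18 (91.253.128.0 - 91.253.191.255) does not contain 91.253.216.96
  219.253.0.0/16 (219.253.0.0 - 219.253.255.255) does not contain 91.253.216.96
  91.254.0.0/15 (91.254.0.0 - 91.255.255.255) does not contain 91.253.216.96
Longest matching prefix is /13 -> interface GigabitEthernet0/4.

GigabitEthernet0/4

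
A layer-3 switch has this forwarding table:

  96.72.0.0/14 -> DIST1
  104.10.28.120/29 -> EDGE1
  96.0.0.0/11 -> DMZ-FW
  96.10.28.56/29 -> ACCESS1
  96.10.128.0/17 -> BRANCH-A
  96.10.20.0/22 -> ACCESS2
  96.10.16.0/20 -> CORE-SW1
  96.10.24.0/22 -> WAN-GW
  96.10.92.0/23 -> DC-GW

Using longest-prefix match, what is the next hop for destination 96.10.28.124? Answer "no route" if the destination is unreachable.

Routes whose prefix contains 96.10.28.124:
  96.0.0.0/11 (96.0.0.0 - 96.31.255.255) -> DMZ-FW
  96.10.16.0/20 (96.10.16.0 - 96.10.31.255) -> CORE-SW1
More-specific entries that do NOT match:
  104.10.28.120/29 (104.10.28.120 - 104.10.28.127) does not contain 96.10.28.124
  96.10.28.56/29 (96.10.28.56 - 96.10.28.63) does not contain 96.10.28.124
  96.10.92.0/23 (96.10.92.0 - 96.10.93.255) does not contain 96.10.28.124
  96.10.20.0/22 (96.10.20.0 - 96.10.23.255) does not contain 96.10.28.124
  96.10.24.0/22 (96.10.24.0 - 96.10.27.255) does not contain 96.10.28.124
Longest matching prefix is /20 -> next hop CORE-SW1.

CORE-SW1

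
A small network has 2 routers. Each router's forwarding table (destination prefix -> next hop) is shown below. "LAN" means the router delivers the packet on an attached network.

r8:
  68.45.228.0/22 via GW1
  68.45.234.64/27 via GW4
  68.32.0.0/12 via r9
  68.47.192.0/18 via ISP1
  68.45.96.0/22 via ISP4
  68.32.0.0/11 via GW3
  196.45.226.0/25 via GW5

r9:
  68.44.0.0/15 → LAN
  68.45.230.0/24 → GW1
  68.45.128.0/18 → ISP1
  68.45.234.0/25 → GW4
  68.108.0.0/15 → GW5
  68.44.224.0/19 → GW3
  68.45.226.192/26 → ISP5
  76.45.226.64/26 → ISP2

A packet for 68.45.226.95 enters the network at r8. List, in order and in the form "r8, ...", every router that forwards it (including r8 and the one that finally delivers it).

r8, r9

At r8: longest match for 68.45.226.95 is 68.32.0.0/12 -> r9
At r9: longest match for 68.45.226.95 is 68.44.0.0/15 -> LAN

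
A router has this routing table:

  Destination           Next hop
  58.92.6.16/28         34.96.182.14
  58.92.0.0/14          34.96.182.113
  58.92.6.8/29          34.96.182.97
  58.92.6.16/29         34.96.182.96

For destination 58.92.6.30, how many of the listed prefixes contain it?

2

Prefixes containing 58.92.6.30:
  58.92.0.0/14 (58.92.0.0 - 58.95.255.255)
  58.92.6.16/28 (58.92.6.16 - 58.92.6.31)
Total matching entries: 2.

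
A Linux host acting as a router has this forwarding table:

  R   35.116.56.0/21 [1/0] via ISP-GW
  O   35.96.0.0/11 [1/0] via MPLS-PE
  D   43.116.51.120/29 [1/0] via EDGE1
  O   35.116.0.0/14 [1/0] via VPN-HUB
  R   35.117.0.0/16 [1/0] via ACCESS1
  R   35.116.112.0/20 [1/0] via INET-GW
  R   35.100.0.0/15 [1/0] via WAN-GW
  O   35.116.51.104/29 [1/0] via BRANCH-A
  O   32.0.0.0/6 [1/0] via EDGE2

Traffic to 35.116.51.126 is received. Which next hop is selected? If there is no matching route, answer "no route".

Routes whose prefix contains 35.116.51.126:
  32.0.0.0/6 (32.0.0.0 - 35.255.255.255) -> EDGE2
  35.96.0.0/11 (35.96.0.0 - 35.127.255.255) -> MPLS-PE
  35.116.0.0/14 (35.116.0.0 - 35.119.255.255) -> VPN-HUB
More-specific entries that do NOT match:
  43.116.51.120/29 (43.116.51.120 - 43.116.51.127) does not contain 35.116.51.126
  35.116.51.104/29 (35.116.51.104 - 35.116.51.111) does not contain 35.116.51.126
  35.116.56.0/21 (35.116.56.0 - 35.116.63.255) does not contain 35.116.51.126
  35.116.112.0/20 (35.116.112.0 - 35.116.127.255) does not contain 35.116.51.126
  35.117.0.0/16 (35.117.0.0 - 35.117.255.255) does not contain 35.116.51.126
  35.100.0.0/15 (35.100.0.0 - 35.101.255.255) does not contain 35.116.51.126
Longest matching prefix is /14 -> next hop VPN-HUB.

VPN-HUB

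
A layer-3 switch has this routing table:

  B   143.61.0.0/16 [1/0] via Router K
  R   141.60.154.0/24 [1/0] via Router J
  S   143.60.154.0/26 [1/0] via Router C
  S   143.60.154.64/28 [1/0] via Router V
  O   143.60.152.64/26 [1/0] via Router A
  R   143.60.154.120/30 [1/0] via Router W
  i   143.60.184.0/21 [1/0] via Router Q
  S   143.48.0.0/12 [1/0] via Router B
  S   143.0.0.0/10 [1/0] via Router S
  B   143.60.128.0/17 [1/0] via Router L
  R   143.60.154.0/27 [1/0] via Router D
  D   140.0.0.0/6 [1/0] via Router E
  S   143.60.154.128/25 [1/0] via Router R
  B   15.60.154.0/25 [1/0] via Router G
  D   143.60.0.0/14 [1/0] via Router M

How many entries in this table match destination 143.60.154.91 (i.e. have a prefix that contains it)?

5

Prefixes containing 143.60.154.91:
  140.0.0.0/6 (140.0.0.0 - 143.255.255.255)
  143.0.0.0/10 (143.0.0.0 - 143.63.255.255)
  143.48.0.0/12 (143.48.0.0 - 143.63.255.255)
  143.60.0.0/14 (143.60.0.0 - 143.63.255.255)
  143.60.128.0/17 (143.60.128.0 - 143.60.255.255)
Total matching entries: 5.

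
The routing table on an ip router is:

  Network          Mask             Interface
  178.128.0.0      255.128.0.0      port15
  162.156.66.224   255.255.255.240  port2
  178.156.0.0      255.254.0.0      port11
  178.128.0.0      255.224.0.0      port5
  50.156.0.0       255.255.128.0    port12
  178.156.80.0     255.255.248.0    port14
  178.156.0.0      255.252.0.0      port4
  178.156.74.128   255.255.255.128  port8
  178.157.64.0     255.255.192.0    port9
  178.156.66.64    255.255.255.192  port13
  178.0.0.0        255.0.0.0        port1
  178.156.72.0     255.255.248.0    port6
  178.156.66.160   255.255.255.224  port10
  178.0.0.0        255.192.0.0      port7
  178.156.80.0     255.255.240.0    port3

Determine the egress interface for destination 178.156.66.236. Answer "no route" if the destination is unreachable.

port11

Routes whose prefix contains 178.156.66.236:
  178.0.0.0/8 (178.0.0.0 - 178.255.255.255) -> port1
  178.128.0.0/9 (178.128.0.0 - 178.255.255.255) -> port15
  178.128.0.0/11 (178.128.0.0 - 178.159.255.255) -> port5
  178.156.0.0/14 (178.156.0.0 - 178.159.255.255) -> port4
  178.156.0.0/15 (178.156.0.0 - 178.157.255.255) -> port11
More-specific entries that do NOT match:
  162.156.66.224/28 (162.156.66.224 - 162.156.66.239) does not contain 178.156.66.236
  178.156.66.160/27 (178.156.66.160 - 178.156.66.191) does not contain 178.156.66.236
  178.156.66.64/26 (178.156.66.64 - 178.156.66.127) does not contain 178.156.66.236
  178.156.74.128/25 (178.156.74.128 - 178.156.74.255) does not contain 178.156.66.236
  178.156.80.0/21 (178.156.80.0 - 178.156.87.255) does not contain 178.156.66.236
  178.156.72.0/21 (178.156.72.0 - 178.156.79.255) does not contain 178.156.66.236
  178.156.80.0/20 (178.156.80.0 - 178.156.95.255) does not contain 178.156.66.236
  178.157.64.0/18 (178.157.64.0 - 178.157.127.255) does not contain 178.156.66.236
  50.156.0.0/17 (50.156.0.0 - 50.156.127.255) does not contain 178.156.66.236
Longest matching prefix is /15 -> interface port11.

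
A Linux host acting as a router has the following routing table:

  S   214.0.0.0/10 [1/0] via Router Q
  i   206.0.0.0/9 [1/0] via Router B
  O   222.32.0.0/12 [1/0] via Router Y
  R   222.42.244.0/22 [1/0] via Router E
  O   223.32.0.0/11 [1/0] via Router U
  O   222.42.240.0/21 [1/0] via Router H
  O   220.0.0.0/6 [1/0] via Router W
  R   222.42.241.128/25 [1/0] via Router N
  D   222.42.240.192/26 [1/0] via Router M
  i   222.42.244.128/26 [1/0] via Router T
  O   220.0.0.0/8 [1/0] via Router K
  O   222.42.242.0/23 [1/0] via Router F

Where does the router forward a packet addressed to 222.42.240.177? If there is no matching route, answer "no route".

Router H

Routes whose prefix contains 222.42.240.177:
  220.0.0.0/6 (220.0.0.0 - 223.255.255.255) -> Router W
  222.32.0.0/12 (222.32.0.0 - 222.47.255.255) -> Router Y
  222.42.240.0/21 (222.42.240.0 - 222.42.247.255) -> Router H
More-specific entries that do NOT match:
  222.42.240.192/26 (222.42.240.192 - 222.42.240.255) does not contain 222.42.240.177
  222.42.244.128/26 (222.42.244.128 - 222.42.244.191) does not contain 222.42.240.177
  222.42.241.128/25 (222.42.241.128 - 222.42.241.255) does not contain 222.42.240.177
  222.42.242.0/23 (222.42.242.0 - 222.42.243.255) does not contain 222.42.240.177
  222.42.244.0/22 (222.42.244.0 - 222.42.247.255) does not contain 222.42.240.177
Longest matching prefix is /21 -> next hop Router H.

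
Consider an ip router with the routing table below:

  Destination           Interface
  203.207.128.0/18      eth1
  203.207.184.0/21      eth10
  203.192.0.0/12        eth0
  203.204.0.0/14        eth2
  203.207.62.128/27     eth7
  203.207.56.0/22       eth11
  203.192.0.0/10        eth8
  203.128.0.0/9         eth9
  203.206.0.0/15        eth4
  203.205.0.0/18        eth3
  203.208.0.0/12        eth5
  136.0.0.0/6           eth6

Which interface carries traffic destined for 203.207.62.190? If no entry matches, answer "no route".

eth4

Routes whose prefix contains 203.207.62.190:
  203.128.0.0/9 (203.128.0.0 - 203.255.255.255) -> eth9
  203.192.0.0/10 (203.192.0.0 - 203.255.255.255) -> eth8
  203.192.0.0/12 (203.192.0.0 - 203.207.255.255) -> eth0
  203.204.0.0/14 (203.204.0.0 - 203.207.255.255) -> eth2
  203.206.0.0/15 (203.206.0.0 - 203.207.255.255) -> eth4
More-specific entries that do NOT match:
  203.207.62.128/27 (203.207.62.128 - 203.207.62.159) does not contain 203.207.62.190
  203.207.56.0/22 (203.207.56.0 - 203.207.59.255) does not contain 203.207.62.190
  203.207.184.0/21 (203.207.184.0 - 203.207.191.255) does not contain 203.207.62.190
  203.207.128.0/18 (203.207.128.0 - 203.207.191.255) does not contain 203.207.62.190
  203.205.0.0/18 (203.205.0.0 - 203.205.63.255) does not contain 203.207.62.190
Longest matching prefix is /15 -> interface eth4.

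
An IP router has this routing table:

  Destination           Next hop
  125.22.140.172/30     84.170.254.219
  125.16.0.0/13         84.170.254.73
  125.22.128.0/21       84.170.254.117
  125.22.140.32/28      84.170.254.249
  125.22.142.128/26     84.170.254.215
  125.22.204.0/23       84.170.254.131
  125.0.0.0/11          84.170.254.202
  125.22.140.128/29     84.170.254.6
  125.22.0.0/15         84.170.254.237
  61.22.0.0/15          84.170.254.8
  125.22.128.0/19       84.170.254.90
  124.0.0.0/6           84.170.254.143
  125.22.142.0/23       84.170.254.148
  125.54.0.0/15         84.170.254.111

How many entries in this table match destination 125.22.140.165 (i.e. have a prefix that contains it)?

Prefixes containing 125.22.140.165:
  124.0.0.0/6 (124.0.0.0 - 127.255.255.255)
  125.0.0.0/11 (125.0.0.0 - 125.31.255.255)
  125.16.0.0/13 (125.16.0.0 - 125.23.255.255)
  125.22.0.0/15 (125.22.0.0 - 125.23.255.255)
  125.22.128.0/19 (125.22.128.0 - 125.22.159.255)
Total matching entries: 5.

5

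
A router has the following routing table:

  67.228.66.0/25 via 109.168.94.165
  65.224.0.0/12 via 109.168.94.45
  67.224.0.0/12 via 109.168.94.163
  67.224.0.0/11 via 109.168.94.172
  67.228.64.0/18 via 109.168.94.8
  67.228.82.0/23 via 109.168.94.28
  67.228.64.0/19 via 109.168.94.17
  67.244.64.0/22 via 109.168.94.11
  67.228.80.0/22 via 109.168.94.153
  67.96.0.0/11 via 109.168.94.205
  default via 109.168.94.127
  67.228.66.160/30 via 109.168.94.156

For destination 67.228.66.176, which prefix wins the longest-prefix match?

67.228.64.0/19

Entries matching 67.228.66.176:
  0.0.0.0/0 (default, matches everything)
  67.224.0.0/11 (67.224.0.0 - 67.255.255.255)
  67.224.0.0/12 (67.224.0.0 - 67.239.255.255)
  67.228.64.0/18 (67.228.64.0 - 67.228.127.255)
  67.228.64.0/19 (67.228.64.0 - 67.228.95.255)
Most specific is 67.228.64.0/19.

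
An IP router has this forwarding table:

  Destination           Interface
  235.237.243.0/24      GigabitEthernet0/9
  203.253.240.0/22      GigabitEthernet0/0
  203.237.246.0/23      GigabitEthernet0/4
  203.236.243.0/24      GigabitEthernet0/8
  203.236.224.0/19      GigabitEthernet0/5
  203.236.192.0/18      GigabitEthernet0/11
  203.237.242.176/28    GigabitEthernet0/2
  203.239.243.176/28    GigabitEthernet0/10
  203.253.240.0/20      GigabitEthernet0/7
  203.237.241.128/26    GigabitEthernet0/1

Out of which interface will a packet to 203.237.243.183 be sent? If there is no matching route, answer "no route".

no route

No entry's prefix contains 203.237.243.183; there is no default route.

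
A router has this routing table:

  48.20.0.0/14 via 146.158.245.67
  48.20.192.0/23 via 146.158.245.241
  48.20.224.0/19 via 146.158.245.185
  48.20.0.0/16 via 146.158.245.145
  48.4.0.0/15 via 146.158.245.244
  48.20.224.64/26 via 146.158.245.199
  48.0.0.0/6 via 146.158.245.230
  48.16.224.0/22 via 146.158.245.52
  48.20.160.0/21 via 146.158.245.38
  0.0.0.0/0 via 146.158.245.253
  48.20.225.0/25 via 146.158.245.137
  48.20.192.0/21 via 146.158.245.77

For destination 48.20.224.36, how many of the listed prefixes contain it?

Prefixes containing 48.20.224.36:
  0.0.0.0/0 (default, matches everything)
  48.0.0.0/6 (48.0.0.0 - 51.255.255.255)
  48.20.0.0/14 (48.20.0.0 - 48.23.255.255)
  48.20.0.0/16 (48.20.0.0 - 48.20.255.255)
  48.20.224.0/19 (48.20.224.0 - 48.20.255.255)
Total matching entries: 5.

5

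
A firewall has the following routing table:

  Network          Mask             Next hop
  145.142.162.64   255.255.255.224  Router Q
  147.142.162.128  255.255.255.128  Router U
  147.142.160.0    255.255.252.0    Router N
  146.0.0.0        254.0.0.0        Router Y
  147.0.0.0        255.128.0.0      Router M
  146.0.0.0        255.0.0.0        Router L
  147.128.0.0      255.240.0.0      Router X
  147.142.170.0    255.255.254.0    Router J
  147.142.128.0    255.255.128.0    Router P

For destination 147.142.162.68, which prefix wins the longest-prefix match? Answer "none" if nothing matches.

Entries matching 147.142.162.68:
  146.0.0.0/7 (146.0.0.0 - 147.255.255.255)
  147.128.0.0/12 (147.128.0.0 - 147.143.255.255)
  147.142.128.0/17 (147.142.128.0 - 147.142.255.255)
  147.142.160.0/22 (147.142.160.0 - 147.142.163.255)
Most specific is 147.142.160.0/22.

147.142.160.0/22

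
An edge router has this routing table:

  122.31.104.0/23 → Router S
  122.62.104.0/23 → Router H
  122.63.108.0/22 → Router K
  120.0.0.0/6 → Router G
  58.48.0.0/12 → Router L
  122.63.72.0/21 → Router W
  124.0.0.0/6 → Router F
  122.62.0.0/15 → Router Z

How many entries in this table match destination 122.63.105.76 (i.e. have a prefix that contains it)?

2

Prefixes containing 122.63.105.76:
  120.0.0.0/6 (120.0.0.0 - 123.255.255.255)
  122.62.0.0/15 (122.62.0.0 - 122.63.255.255)
Total matching entries: 2.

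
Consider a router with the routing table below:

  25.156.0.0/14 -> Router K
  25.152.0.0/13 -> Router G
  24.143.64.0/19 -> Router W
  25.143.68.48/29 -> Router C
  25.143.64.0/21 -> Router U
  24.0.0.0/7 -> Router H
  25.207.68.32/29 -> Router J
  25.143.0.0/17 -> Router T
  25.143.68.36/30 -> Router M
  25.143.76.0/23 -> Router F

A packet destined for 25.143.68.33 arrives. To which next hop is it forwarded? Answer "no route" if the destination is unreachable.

Routes whose prefix contains 25.143.68.33:
  24.0.0.0/7 (24.0.0.0 - 25.255.255.255) -> Router H
  25.143.0.0/17 (25.143.0.0 - 25.143.127.255) -> Router T
  25.143.64.0/21 (25.143.64.0 - 25.143.71.255) -> Router U
More-specific entries that do NOT match:
  25.143.68.36/30 (25.143.68.36 - 25.143.68.39) does not contain 25.143.68.33
  25.143.68.48/29 (25.143.68.48 - 25.143.68.55) does not contain 25.143.68.33
  25.207.68.32/29 (25.207.68.32 - 25.207.68.39) does not contain 25.143.68.33
  25.143.76.0/23 (25.143.76.0 - 25.143.77.255) does not contain 25.143.68.33
Longest matching prefix is /21 -> next hop Router U.

Router U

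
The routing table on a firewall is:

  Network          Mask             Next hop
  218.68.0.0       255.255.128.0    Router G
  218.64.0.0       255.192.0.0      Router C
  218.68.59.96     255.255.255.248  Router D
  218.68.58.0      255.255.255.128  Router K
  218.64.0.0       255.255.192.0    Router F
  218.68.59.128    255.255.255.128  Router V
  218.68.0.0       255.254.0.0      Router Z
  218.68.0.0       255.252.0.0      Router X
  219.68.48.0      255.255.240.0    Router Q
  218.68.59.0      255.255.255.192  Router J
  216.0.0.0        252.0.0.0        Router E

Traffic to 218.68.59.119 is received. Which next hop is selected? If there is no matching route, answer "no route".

Routes whose prefix contains 218.68.59.119:
  216.0.0.0/6 (216.0.0.0 - 219.255.255.255) -> Router E
  218.64.0.0/10 (218.64.0.0 - 218.127.255.255) -> Router C
  218.68.0.0/14 (218.68.0.0 - 218.71.255.255) -> Router X
  218.68.0.0/15 (218.68.0.0 - 218.69.255.255) -> Router Z
  218.68.0.0/17 (218.68.0.0 - 218.68.127.255) -> Router G
More-specific entries that do NOT match:
  218.68.59.96/29 (218.68.59.96 - 218.68.59.103) does not contain 218.68.59.119
  218.68.59.0/26 (218.68.59.0 - 218.68.59.63) does not contain 218.68.59.119
  218.68.58.0/25 (218.68.58.0 - 218.68.58.127) does not contain 218.68.59.119
  218.68.59.128/25 (218.68.59.128 - 218.68.59.255) does not contain 218.68.59.119
  219.68.48.0/20 (219.68.48.0 - 219.68.63.255) does not contain 218.68.59.119
  218.64.0.0/18 (218.64.0.0 - 218.64.63.255) does not contain 218.68.59.119
Longest matching prefix is /17 -> next hop Router G.

Router G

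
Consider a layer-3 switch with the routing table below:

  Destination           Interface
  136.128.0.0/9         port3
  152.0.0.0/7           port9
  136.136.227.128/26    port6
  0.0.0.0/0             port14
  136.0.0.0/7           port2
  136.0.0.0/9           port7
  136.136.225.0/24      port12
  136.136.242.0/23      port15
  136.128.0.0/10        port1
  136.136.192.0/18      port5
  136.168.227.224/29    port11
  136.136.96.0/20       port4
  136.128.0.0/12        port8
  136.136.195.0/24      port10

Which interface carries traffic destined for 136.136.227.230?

port5

Routes whose prefix contains 136.136.227.230:
  0.0.0.0/0 (default, matches everything) -> port14
  136.0.0.0/7 (136.0.0.0 - 137.255.255.255) -> port2
  136.128.0.0/9 (136.128.0.0 - 136.255.255.255) -> port3
  136.128.0.0/10 (136.128.0.0 - 136.191.255.255) -> port1
  136.128.0.0/12 (136.128.0.0 - 136.143.255.255) -> port8
  136.136.192.0/18 (136.136.192.0 - 136.136.255.255) -> port5
More-specific entries that do NOT match:
  136.168.227.224/29 (136.168.227.224 - 136.168.227.231) does not contain 136.136.227.230
  136.136.227.128/26 (136.136.227.128 - 136.136.227.191) does not contain 136.136.227.230
  136.136.225.0/24 (136.136.225.0 - 136.136.225.255) does not contain 136.136.227.230
  136.136.195.0/24 (136.136.195.0 - 136.136.195.255) does not contain 136.136.227.230
  136.136.242.0/23 (136.136.242.0 - 136.136.243.255) does not contain 136.136.227.230
  136.136.96.0/20 (136.136.96.0 - 136.136.111.255) does not contain 136.136.227.230
Longest matching prefix is /18 -> interface port5.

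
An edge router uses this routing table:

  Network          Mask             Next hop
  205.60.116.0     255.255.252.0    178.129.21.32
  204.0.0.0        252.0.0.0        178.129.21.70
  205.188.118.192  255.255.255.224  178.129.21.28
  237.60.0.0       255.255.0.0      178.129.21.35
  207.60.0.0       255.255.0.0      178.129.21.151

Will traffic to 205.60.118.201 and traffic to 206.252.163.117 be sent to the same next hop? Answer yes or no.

205.60.118.201: longest match 205.60.116.0/22 -> 178.129.21.32
206.252.163.117: longest match 204.0.0.0/6 -> 178.129.21.70

no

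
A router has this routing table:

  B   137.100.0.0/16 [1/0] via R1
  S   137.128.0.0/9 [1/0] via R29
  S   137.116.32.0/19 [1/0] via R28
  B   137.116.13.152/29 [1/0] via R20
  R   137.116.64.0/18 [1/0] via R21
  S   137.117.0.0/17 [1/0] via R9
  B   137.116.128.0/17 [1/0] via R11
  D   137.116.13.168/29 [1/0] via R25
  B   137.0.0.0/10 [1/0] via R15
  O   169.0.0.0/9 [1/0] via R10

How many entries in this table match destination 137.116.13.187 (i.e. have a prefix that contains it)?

0

No listed prefix contains 137.116.13.187.
Total matching entries: 0.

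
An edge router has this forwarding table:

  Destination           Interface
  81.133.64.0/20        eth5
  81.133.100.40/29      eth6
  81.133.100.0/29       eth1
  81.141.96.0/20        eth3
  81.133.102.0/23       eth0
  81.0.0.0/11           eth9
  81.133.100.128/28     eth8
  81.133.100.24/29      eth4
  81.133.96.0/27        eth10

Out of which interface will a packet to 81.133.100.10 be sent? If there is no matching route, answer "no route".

no route

No entry's prefix contains 81.133.100.10; there is no default route.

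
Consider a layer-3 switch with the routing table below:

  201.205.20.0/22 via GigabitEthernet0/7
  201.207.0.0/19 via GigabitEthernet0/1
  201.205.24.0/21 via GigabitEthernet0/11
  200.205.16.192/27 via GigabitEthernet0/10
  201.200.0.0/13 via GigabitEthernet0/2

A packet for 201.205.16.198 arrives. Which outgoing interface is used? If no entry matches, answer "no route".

Routes whose prefix contains 201.205.16.198:
  201.200.0.0/13 (201.200.0.0 - 201.207.255.255) -> GigabitEthernet0/2
More-specific entries that do NOT match:
  200.205.16.192/27 (200.205.16.192 - 200.205.16.223) does not contain 201.205.16.198
  201.205.20.0/22 (201.205.20.0 - 201.205.23.255) does not contain 201.205.16.198
  201.205.24.0/21 (201.205.24.0 - 201.205.31.255) does not contain 201.205.16.198
  201.207.0.0/19 (201.207.0.0 - 201.207.31.255) does not contain 201.205.16.198
Longest matching prefix is /13 -> interface GigabitEthernet0/2.

GigabitEthernet0/2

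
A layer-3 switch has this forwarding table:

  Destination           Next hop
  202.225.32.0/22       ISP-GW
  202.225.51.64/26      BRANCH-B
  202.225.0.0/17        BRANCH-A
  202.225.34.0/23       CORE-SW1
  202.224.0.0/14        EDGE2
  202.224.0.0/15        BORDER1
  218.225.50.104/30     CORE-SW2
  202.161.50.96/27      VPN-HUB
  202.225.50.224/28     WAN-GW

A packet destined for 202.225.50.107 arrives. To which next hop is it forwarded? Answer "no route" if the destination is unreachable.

BRANCH-A

Routes whose prefix contains 202.225.50.107:
  202.224.0.0/14 (202.224.0.0 - 202.227.255.255) -> EDGE2
  202.224.0.0/15 (202.224.0.0 - 202.225.255.255) -> BORDER1
  202.225.0.0/17 (202.225.0.0 - 202.225.127.255) -> BRANCH-A
More-specific entries that do NOT match:
  218.225.50.104/30 (218.225.50.104 - 218.225.50.107) does not contain 202.225.50.107
  202.225.50.224/28 (202.225.50.224 - 202.225.50.239) does not contain 202.225.50.107
  202.161.50.96/27 (202.161.50.96 - 202.161.50.127) does not contain 202.225.50.107
  202.225.51.64/26 (202.225.51.64 - 202.225.51.127) does not contain 202.225.50.107
  202.225.34.0/23 (202.225.34.0 - 202.225.35.255) does not contain 202.225.50.107
  202.225.32.0/22 (202.225.32.0 - 202.225.35.255) does not contain 202.225.50.107
Longest matching prefix is /17 -> next hop BRANCH-A.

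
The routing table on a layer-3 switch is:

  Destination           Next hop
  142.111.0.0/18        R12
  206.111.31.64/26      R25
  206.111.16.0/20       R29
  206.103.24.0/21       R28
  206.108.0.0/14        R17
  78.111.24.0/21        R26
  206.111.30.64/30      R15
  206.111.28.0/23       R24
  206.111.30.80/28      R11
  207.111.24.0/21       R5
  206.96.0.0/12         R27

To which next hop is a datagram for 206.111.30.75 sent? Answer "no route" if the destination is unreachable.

Routes whose prefix contains 206.111.30.75:
  206.96.0.0/12 (206.96.0.0 - 206.111.255.255) -> R27
  206.108.0.0/14 (206.108.0.0 - 206.111.255.255) -> R17
  206.111.16.0/20 (206.111.16.0 - 206.111.31.255) -> R29
More-specific entries that do NOT match:
  206.111.30.64/30 (206.111.30.64 - 206.111.30.67) does not contain 206.111.30.75
  206.111.30.80/28 (206.111.30.80 - 206.111.30.95) does not contain 206.111.30.75
  206.111.31.64/26 (206.111.31.64 - 206.111.31.127) does not contain 206.111.30.75
  206.111.28.0/23 (206.111.28.0 - 206.111.29.255) does not contain 206.111.30.75
  206.103.24.0/21 (206.103.24.0 - 206.103.31.255) does not contain 206.111.30.75
  78.111.24.0/21 (78.111.24.0 - 78.111.31.255) does not contain 206.111.30.75
  207.111.24.0/21 (207.111.24.0 - 207.111.31.255) does not contain 206.111.30.75
Longest matching prefix is /20 -> next hop R29.

R29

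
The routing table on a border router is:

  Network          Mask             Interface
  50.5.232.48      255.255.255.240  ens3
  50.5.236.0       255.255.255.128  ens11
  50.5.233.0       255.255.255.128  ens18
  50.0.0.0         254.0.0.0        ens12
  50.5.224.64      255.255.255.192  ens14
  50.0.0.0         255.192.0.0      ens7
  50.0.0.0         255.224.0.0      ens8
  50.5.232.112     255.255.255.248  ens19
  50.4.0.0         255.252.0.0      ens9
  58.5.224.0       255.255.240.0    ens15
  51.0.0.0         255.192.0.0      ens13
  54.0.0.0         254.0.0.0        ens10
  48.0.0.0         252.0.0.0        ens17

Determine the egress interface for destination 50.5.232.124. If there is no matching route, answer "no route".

Routes whose prefix contains 50.5.232.124:
  48.0.0.0/6 (48.0.0.0 - 51.255.255.255) -> ens17
  50.0.0.0/7 (50.0.0.0 - 51.255.255.255) -> ens12
  50.0.0.0/10 (50.0.0.0 - 50.63.255.255) -> ens7
  50.0.0.0/11 (50.0.0.0 - 50.31.255.255) -> ens8
  50.4.0.0/14 (50.4.0.0 - 50.7.255.255) -> ens9
More-specific entries that do NOT match:
  50.5.232.112/29 (50.5.232.112 - 50.5.232.119) does not contain 50.5.232.124
  50.5.232.48/28 (50.5.232.48 - 50.5.232.63) does not contain 50.5.232.124
  50.5.224.64/26 (50.5.224.64 - 50.5.224.127) does not contain 50.5.232.124
  50.5.236.0/25 (50.5.236.0 - 50.5.236.127) does not contain 50.5.232.124
  50.5.233.0/25 (50.5.233.0 - 50.5.233.127) does not contain 50.5.232.124
  58.5.224.0/20 (58.5.224.0 - 58.5.239.255) does not contain 50.5.232.124
Longest matching prefix is /14 -> interface ens9.

ens9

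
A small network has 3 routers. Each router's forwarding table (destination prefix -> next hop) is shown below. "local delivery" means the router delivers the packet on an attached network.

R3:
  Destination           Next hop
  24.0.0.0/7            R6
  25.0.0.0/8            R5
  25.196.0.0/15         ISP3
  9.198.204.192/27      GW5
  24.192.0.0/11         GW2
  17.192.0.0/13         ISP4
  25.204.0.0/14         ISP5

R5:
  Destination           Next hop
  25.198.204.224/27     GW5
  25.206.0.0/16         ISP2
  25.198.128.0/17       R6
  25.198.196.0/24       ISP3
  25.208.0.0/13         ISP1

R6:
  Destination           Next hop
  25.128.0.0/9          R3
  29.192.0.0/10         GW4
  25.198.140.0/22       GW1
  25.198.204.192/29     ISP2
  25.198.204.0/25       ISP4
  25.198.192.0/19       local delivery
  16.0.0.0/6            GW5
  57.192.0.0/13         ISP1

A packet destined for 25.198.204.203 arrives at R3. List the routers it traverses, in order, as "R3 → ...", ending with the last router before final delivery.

R3 → R5 → R6

At R3: longest match for 25.198.204.203 is 25.0.0.0/8 -> R5
At R5: longest match for 25.198.204.203 is 25.198.128.0/17 -> R6
At R6: longest match for 25.198.204.203 is 25.198.192.0/19 -> local delivery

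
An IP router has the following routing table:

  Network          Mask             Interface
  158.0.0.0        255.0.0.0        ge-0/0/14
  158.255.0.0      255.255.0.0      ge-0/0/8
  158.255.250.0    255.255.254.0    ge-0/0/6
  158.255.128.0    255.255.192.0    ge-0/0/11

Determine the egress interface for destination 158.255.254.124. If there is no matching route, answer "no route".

ge-0/0/8

Routes whose prefix contains 158.255.254.124:
  158.0.0.0/8 (158.0.0.0 - 158.255.255.255) -> ge-0/0/14
  158.255.0.0/16 (158.255.0.0 - 158.255.255.255) -> ge-0/0/8
More-specific entries that do NOT match:
  158.255.250.0/23 (158.255.250.0 - 158.255.251.255) does not contain 158.255.254.124
  158.255.128.0/18 (158.255.128.0 - 158.255.191.255) does not contain 158.255.254.124
Longest matching prefix is /16 -> interface ge-0/0/8.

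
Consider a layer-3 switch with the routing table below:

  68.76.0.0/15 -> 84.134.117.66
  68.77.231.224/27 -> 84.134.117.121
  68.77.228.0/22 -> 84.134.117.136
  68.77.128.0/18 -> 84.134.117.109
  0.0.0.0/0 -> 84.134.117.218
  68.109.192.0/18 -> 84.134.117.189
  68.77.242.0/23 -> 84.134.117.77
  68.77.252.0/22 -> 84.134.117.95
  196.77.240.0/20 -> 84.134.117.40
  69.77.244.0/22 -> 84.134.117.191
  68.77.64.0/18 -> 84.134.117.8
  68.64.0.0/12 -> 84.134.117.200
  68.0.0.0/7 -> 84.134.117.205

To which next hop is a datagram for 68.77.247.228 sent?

84.134.117.66

Routes whose prefix contains 68.77.247.228:
  0.0.0.0/0 (default, matches everything) -> 84.134.117.218
  68.0.0.0/7 (68.0.0.0 - 69.255.255.255) -> 84.134.117.205
  68.64.0.0/12 (68.64.0.0 - 68.79.255.255) -> 84.134.117.200
  68.76.0.0/15 (68.76.0.0 - 68.77.255.255) -> 84.134.117.66
More-specific entries that do NOT match:
  68.77.231.224/27 (68.77.231.224 - 68.77.231.255) does not contain 68.77.247.228
  68.77.242.0/23 (68.77.242.0 - 68.77.243.255) does not contain 68.77.247.228
  68.77.228.0/22 (68.77.228.0 - 68.77.231.255) does not contain 68.77.247.228
  68.77.252.0/22 (68.77.252.0 - 68.77.255.255) does not contain 68.77.247.228
  69.77.244.0/22 (69.77.244.0 - 69.77.247.255) does not contain 68.77.247.228
  196.77.240.0/20 (196.77.240.0 - 196.77.255.255) does not contain 68.77.247.228
  68.77.128.0/18 (68.77.128.0 - 68.77.191.255) does not contain 68.77.247.228
  68.109.192.0/18 (68.109.192.0 - 68.109.255.255) does not contain 68.77.247.228
  68.77.64.0/18 (68.77.64.0 - 68.77.127.255) does not contain 68.77.247.228
Longest matching prefix is /15 -> next hop 84.134.117.66.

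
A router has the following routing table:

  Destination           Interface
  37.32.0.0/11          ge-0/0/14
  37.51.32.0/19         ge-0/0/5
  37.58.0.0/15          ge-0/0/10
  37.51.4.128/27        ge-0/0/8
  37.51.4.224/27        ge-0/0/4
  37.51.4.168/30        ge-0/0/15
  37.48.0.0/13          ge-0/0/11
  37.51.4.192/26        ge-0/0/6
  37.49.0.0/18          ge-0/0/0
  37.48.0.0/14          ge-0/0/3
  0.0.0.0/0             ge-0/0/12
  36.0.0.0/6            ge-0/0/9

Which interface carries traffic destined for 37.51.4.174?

ge-0/0/3

Routes whose prefix contains 37.51.4.174:
  0.0.0.0/0 (default, matches everything) -> ge-0/0/12
  36.0.0.0/6 (36.0.0.0 - 39.255.255.255) -> ge-0/0/9
  37.32.0.0/11 (37.32.0.0 - 37.63.255.255) -> ge-0/0/14
  37.48.0.0/13 (37.48.0.0 - 37.55.255.255) -> ge-0/0/11
  37.48.0.0/14 (37.48.0.0 - 37.51.255.255) -> ge-0/0/3
More-specific entries that do NOT match:
  37.51.4.168/30 (37.51.4.168 - 37.51.4.171) does not contain 37.51.4.174
  37.51.4.128/27 (37.51.4.128 - 37.51.4.159) does not contain 37.51.4.174
  37.51.4.224/27 (37.51.4.224 - 37.51.4.255) does not contain 37.51.4.174
  37.51.4.192/26 (37.51.4.192 - 37.51.4.255) does not contain 37.51.4.174
  37.51.32.0/19 (37.51.32.0 - 37.51.63.255) does not contain 37.51.4.174
  37.49.0.0/18 (37.49.0.0 - 37.49.63.255) does not contain 37.51.4.174
  37.58.0.0/15 (37.58.0.0 - 37.59.255.255) does not contain 37.51.4.174
Longest matching prefix is /14 -> interface ge-0/0/3.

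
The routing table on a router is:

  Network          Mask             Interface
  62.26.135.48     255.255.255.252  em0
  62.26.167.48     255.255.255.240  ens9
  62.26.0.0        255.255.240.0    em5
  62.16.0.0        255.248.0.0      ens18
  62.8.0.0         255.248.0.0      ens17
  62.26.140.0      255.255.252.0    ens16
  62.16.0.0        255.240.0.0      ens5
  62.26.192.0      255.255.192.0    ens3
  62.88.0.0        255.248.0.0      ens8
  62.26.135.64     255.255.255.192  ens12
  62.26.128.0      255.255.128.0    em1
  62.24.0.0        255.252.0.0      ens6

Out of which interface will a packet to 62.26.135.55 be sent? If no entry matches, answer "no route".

Routes whose prefix contains 62.26.135.55:
  62.16.0.0/12 (62.16.0.0 - 62.31.255.255) -> ens5
  62.24.0.0/14 (62.24.0.0 - 62.27.255.255) -> ens6
  62.26.128.0/17 (62.26.128.0 - 62.26.255.255) -> em1
More-specific entries that do NOT match:
  62.26.135.48/30 (62.26.135.48 - 62.26.135.51) does not contain 62.26.135.55
  62.26.167.48/28 (62.26.167.48 - 62.26.167.63) does not contain 62.26.135.55
  62.26.135.64/26 (62.26.135.64 - 62.26.135.127) does not contain 62.26.135.55
  62.26.140.0/22 (62.26.140.0 - 62.26.143.255) does not contain 62.26.135.55
  62.26.0.0/20 (62.26.0.0 - 62.26.15.255) does not contain 62.26.135.55
  62.26.192.0/18 (62.26.192.0 - 62.26.255.255) does not contain 62.26.135.55
Longest matching prefix is /17 -> interface em1.

em1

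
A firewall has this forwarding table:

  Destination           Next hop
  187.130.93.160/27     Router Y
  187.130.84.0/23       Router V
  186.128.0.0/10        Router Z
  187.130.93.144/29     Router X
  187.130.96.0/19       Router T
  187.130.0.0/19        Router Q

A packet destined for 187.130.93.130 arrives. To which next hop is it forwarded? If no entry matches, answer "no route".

No entry's prefix contains 187.130.93.130; there is no default route.

no route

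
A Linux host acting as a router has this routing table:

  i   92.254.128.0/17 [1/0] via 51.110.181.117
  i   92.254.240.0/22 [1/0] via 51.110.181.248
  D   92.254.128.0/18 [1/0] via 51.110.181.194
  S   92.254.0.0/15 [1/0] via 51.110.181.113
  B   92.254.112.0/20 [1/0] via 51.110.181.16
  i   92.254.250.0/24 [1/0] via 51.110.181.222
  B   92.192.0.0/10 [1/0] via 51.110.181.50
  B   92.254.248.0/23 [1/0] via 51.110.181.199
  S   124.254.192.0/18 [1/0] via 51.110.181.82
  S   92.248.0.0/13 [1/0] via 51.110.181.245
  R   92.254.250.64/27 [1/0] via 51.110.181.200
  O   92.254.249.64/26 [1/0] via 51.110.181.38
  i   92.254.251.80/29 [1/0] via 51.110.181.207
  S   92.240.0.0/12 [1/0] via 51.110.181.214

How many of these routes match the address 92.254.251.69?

5

Prefixes containing 92.254.251.69:
  92.192.0.0/10 (92.192.0.0 - 92.255.255.255)
  92.240.0.0/12 (92.240.0.0 - 92.255.255.255)
  92.248.0.0/13 (92.248.0.0 - 92.255.255.255)
  92.254.0.0/15 (92.254.0.0 - 92.255.255.255)
  92.254.128.0/17 (92.254.128.0 - 92.254.255.255)
Total matching entries: 5.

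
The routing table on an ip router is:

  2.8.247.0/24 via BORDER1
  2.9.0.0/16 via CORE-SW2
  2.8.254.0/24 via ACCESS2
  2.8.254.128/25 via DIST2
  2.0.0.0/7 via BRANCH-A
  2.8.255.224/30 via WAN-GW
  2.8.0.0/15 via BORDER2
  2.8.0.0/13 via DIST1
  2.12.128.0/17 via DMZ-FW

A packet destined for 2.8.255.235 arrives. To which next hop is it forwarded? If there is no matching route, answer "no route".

Routes whose prefix contains 2.8.255.235:
  2.0.0.0/7 (2.0.0.0 - 3.255.255.255) -> BRANCH-A
  2.8.0.0/13 (2.8.0.0 - 2.15.255.255) -> DIST1
  2.8.0.0/15 (2.8.0.0 - 2.9.255.255) -> BORDER2
More-specific entries that do NOT match:
  2.8.255.224/30 (2.8.255.224 - 2.8.255.227) does not contain 2.8.255.235
  2.8.254.128/25 (2.8.254.128 - 2.8.254.255) does not contain 2.8.255.235
  2.8.247.0/24 (2.8.247.0 - 2.8.247.255) does not contain 2.8.255.235
  2.8.254.0/24 (2.8.254.0 - 2.8.254.255) does not contain 2.8.255.235
  2.12.128.0/17 (2.12.128.0 - 2.12.255.255) does not contain 2.8.255.235
  2.9.0.0/16 (2.9.0.0 - 2.9.255.255) does not contain 2.8.255.235
Longest matching prefix is /15 -> next hop BORDER2.

BORDER2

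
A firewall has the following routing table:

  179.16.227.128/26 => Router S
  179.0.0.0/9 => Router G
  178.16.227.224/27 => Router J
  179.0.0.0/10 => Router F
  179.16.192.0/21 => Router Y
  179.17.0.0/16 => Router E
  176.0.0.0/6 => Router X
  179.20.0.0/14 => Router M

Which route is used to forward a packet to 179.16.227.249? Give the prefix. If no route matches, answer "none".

Entries matching 179.16.227.249:
  176.0.0.0/6 (176.0.0.0 - 179.255.255.255)
  179.0.0.0/9 (179.0.0.0 - 179.127.255.255)
  179.0.0.0/10 (179.0.0.0 - 179.63.255.255)
Most specific is 179.0.0.0/10.

179.0.0.0/10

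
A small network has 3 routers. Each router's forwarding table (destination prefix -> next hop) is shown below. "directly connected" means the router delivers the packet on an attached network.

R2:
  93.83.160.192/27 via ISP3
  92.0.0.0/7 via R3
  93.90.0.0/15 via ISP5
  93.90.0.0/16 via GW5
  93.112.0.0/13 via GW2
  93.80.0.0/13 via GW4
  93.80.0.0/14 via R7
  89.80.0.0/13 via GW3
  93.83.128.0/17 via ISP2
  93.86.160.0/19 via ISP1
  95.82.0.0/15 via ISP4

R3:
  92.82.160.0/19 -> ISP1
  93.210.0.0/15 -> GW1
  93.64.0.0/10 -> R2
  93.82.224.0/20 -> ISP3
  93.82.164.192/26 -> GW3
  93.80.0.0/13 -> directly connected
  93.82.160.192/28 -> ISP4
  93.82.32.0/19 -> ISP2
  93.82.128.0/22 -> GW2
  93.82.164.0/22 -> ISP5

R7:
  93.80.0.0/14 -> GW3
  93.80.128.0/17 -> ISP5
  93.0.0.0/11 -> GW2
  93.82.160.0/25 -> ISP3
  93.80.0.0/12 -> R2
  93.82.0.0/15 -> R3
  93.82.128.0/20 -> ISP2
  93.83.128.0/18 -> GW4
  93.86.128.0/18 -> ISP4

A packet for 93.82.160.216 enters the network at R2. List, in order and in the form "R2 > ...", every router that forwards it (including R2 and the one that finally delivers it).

At R2: longest match for 93.82.160.216 is 93.80.0.0/14 -> R7
At R7: longest match for 93.82.160.216 is 93.82.0.0/15 -> R3
At R3: longest match for 93.82.160.216 is 93.80.0.0/13 -> directly connected

R2 > R7 > R3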